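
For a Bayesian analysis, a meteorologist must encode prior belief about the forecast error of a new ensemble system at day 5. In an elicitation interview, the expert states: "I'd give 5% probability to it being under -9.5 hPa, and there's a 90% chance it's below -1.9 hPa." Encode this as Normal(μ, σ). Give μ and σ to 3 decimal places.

μ = -5.228, σ = 2.597

The p-quantile of Normal(μ,σ) is μ + z_p·σ, with z_{0.05} = -1.645 and z_{0.9} = 1.282.
Eliminate σ: μ = (z₂·x₁ − z₁·x₂)/(z₂ − z₁) = (1.282·-9.5 − (-1.645)·-1.9)/2.926 = -5.228.
Then σ = (x₂ − x₁)/(z₂ − z₁) = (-1.9 − -9.5)/2.926 = 2.597.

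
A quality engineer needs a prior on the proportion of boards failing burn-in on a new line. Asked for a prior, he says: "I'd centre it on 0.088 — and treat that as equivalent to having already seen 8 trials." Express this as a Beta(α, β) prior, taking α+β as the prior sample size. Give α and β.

α = 0.704, β = 7.296

Under the effective-sample-size interpretation, Beta(α, β) has prior mean α/(α+β) and prior sample size α+β.
So α+β = 8 and α/(α+β) = 0.088, giving α = 0.088·8 = 0.704 and β = 8 − 0.704 = 7.296.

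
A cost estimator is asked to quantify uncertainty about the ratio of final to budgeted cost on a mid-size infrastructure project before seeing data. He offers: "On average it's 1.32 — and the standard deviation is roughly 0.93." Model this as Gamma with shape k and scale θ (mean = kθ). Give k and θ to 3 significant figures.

For Gamma(k, scale θ): mean = kθ, variance = kθ², so CV = 1/√k.
CV = SD/mean = 0.93/1.32 = 0.7045, hence k = 1/CV² = 2.01.
Then θ = mean/k = 1.32/2.01 = 0.655.

k ≈ 2.01, θ ≈ 0.655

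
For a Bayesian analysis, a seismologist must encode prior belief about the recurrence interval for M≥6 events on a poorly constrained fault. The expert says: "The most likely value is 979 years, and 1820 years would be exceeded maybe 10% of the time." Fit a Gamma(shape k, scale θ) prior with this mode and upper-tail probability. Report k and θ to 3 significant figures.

Gamma(k,θ) with k>1 has mode (k−1)θ, so θ = 979/(k−1).
Need P(X < 1820) = 0.9 with θ tied to k this way. Start at k = 2, θ = 979: P(X<1820) ≈ 0.554.
Too low — raise k to concentrate. Iterating converges to k ≈ 5.97.
Then θ = 979/(5.97−1) ≈ 197.

k ≈ 5.97, θ ≈ 197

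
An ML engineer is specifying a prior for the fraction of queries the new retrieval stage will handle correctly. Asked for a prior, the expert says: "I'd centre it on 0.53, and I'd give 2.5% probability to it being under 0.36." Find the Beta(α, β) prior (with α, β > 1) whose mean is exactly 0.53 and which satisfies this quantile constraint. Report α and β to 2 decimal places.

α ≈ 17.14, β ≈ 15.20

With mean 0.53 fixed, write α = 0.53s, β = 0.47s where s = α+β.
Need P(θ < 0.36) = 0.025 under Beta(0.53s, 0.47s). Normal approximation: (q−m)/√(m(1−m)/s) ≈ z_{0.025} = -1.96, so s ≈ 0.53·0.47·(-1.96)²/(0.36−0.53)² = 33.1.
At s = 33.1: P(θ<0.36) ≈ 0.024. Adjusting to match 0.025 gives s ≈ 32.34.
So α = 0.53·32.34 ≈ 17.14, β = 0.47·32.34 ≈ 15.20.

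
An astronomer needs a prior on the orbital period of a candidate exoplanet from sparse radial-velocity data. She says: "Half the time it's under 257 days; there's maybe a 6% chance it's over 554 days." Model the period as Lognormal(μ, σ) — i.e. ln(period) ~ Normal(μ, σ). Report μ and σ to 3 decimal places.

If T ~ Lognormal(μ,σ) then ln T ~ Normal(μ,σ), so the p-quantile of ln T is μ + z_p·σ.
ln(257) = 5.549 and ln(554) = 6.317; z_{0.5} = 0, z_{0.94} = 1.555.
σ = (6.317 − 5.549)/(1.555 − (0)) = 0.494.
μ = 5.549 − (0)·0.494 = 5.549.

μ ≈ 5.549, σ ≈ 0.494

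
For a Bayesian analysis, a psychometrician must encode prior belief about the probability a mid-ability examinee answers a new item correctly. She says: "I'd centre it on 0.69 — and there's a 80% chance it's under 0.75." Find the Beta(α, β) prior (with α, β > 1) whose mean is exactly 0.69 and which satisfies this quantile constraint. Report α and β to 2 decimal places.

With mean 0.69 fixed, write α = 0.69s, β = 0.31s where s = α+β.
Need P(θ < 0.75) = 0.8 under Beta(0.69s, 0.31s). Normal approximation: (q−m)/√(m(1−m)/s) ≈ z_{0.8} = 0.842, so s ≈ 0.69·0.31·(0.842)²/(0.75−0.69)² = 42.1.
At s = 42.1: P(θ<0.75) ≈ 0.797. Adjusting to match 0.8 gives s ≈ 43.17.
So α = 0.69·43.17 ≈ 29.79, β = 0.31·43.17 ≈ 13.38.

α ≈ 29.79, β ≈ 13.38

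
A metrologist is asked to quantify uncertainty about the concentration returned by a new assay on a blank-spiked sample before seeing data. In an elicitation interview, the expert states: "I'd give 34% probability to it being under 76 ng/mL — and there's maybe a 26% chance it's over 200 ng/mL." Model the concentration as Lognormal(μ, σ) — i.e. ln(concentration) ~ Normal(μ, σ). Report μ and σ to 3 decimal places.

If T ~ Lognormal(μ,σ) then ln T ~ Normal(μ,σ), so the p-quantile of ln T is μ + z_p·σ.
ln(76) = 4.331 and ln(200) = 5.298; z_{0.34} = -0.4125, z_{0.74} = 0.6433.
σ = (5.298 − 4.331)/(0.6433 − (-0.4125)) = 0.916.
μ = 4.331 − (-0.4125)·0.916 = 4.709.

μ ≈ 4.709, σ ≈ 0.916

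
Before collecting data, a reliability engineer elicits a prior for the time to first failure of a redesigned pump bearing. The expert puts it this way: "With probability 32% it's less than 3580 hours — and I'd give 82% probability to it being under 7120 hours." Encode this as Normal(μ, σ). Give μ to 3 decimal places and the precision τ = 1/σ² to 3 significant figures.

The p-quantile of Normal(μ,σ) is μ + z_p·σ, with z_{0.32} = -0.4677 and z_{0.82} = 0.9154.
Eliminate σ: μ = (z₂·x₁ − z₁·x₂)/(z₂ − z₁) = (0.9154·3580 − (-0.4677)·7120)/1.383 = 4777.091.
Then σ = (x₂ − x₁)/(z₂ − z₁) = (7120 − 3580)/1.383 = 2559.535.
Precision τ = 1/σ² = 1/2560² = 1.53e-07.

μ = 4777.091, τ = 1.53e-07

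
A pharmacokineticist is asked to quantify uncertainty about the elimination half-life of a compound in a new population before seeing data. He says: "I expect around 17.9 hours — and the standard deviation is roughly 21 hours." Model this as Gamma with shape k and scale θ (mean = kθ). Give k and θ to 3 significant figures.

k ≈ 0.727, θ ≈ 24.6

For Gamma(k, scale θ): mean = kθ, variance = kθ², so CV = 1/√k.
CV = SD/mean = 21/17.9 = 1.173, hence k = 1/CV² = 0.727.
Then θ = mean/k = 17.9/0.727 = 24.6.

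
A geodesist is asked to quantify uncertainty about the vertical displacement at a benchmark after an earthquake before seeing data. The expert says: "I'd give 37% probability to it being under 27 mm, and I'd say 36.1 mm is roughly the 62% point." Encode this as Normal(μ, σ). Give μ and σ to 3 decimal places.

The p-quantile of Normal(μ,σ) is μ + z_p·σ, with z_{0.37} = -0.3319 and z_{0.62} = 0.3055.
Eliminate σ: μ = (z₂·x₁ − z₁·x₂)/(z₂ − z₁) = (0.3055·27 − (-0.3319)·36.1)/0.6373 = 31.738.
Then σ = (x₂ − x₁)/(z₂ − z₁) = (36.1 − 27)/0.6373 = 14.278.

μ = 31.738, σ = 14.278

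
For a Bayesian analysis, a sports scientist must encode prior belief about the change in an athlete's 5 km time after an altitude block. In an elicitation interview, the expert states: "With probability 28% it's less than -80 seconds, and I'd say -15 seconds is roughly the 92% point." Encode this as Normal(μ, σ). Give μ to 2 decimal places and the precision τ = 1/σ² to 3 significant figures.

The p-quantile of Normal(μ,σ) is μ + z_p·σ, with z_{0.28} = -0.5828 and z_{0.92} = 1.405.
Eliminate σ: μ = (z₂·x₁ − z₁·x₂)/(z₂ − z₁) = (1.405·-80 − (-0.5828)·-15)/1.988 = -60.94.
Then σ = (x₂ − x₁)/(z₂ − z₁) = (-15 − -80)/1.988 = 32.70.
Precision τ = 1/σ² = 1/32.7² = 0.000935.

μ = -60.94, τ = 0.000935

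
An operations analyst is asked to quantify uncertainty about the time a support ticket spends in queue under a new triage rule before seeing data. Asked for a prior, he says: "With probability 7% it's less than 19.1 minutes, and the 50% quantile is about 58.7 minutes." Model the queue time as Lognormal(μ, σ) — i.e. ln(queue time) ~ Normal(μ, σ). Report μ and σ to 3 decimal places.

μ ≈ 4.072, σ ≈ 0.761

If T ~ Lognormal(μ,σ) then ln T ~ Normal(μ,σ), so the p-quantile of ln T is μ + z_p·σ.
ln(19.1) = 2.95 and ln(58.7) = 4.072; z_{0.07} = -1.476, z_{0.5} = 0.
σ = (4.072 − 2.95)/(0 − (-1.476)) = 0.761.
μ = 2.95 − (-1.476)·0.761 = 4.072.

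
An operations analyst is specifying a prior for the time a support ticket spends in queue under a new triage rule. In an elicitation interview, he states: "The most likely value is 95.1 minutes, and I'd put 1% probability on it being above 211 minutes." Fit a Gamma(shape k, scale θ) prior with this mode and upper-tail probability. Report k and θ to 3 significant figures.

Gamma(k,θ) with k>1 has mode (k−1)θ, so θ = 95.1/(k−1).
Need P(X < 211) = 0.99 with θ tied to k this way. Start at k = 2, θ = 95.1: P(X<211) ≈ 0.650.
Too low — raise k to concentrate. Iterating converges to k ≈ 8.58.
Then θ = 95.1/(8.58−1) ≈ 12.5.

k ≈ 8.58, θ ≈ 12.5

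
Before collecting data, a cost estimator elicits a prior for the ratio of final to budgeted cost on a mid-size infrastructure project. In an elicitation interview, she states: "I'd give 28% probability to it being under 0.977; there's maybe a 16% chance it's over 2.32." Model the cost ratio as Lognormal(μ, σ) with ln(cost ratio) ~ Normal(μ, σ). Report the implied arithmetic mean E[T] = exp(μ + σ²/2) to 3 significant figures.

If T ~ Lognormal(μ,σ) then ln T ~ Normal(μ,σ), so the p-quantile of ln T is μ + z_p·σ.
ln(0.977) = -0.02327 and ln(2.32) = 0.8416; z_{0.28} = -0.5828, z_{0.84} = 0.9945.
σ = (0.8416 − -0.02327)/(0.9945 − (-0.5828)) = 0.548.
μ = -0.02327 − (-0.5828)·0.548 = 0.296.
E[T] = exp(μ + σ²/2) = exp(0.296 + 0.1503) = 1.56.

E[T] ≈ 1.56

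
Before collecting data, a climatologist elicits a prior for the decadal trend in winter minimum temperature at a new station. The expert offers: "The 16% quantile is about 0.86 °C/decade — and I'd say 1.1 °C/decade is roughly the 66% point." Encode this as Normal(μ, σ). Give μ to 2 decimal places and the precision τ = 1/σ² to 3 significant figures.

μ = 1.03, τ = 34.4

The p-quantile of Normal(μ,σ) is μ + z_p·σ, with z_{0.16} = -0.9945 and z_{0.66} = 0.4125.
Eliminate σ: μ = (z₂·x₁ − z₁·x₂)/(z₂ − z₁) = (0.4125·0.86 − (-0.9945)·1.1)/1.407 = 1.03.
Then σ = (x₂ − x₁)/(z₂ − z₁) = (1.1 − 0.86)/1.407 = 0.17.
Precision τ = 1/σ² = 1/0.1706² = 34.4.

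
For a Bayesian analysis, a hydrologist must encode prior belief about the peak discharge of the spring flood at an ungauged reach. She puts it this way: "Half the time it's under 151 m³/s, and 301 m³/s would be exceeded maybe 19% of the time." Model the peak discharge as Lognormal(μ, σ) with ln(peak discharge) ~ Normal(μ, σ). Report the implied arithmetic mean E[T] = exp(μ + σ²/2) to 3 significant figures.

E[T] ≈ 206 m³/s

If T ~ Lognormal(μ,σ) then ln T ~ Normal(μ,σ), so the p-quantile of ln T is μ + z_p·σ.
ln(151) = 5.017 and ln(301) = 5.707; z_{0.5} = 0, z_{0.81} = 0.8779.
σ = (5.707 − 5.017)/(0.8779 − (0)) = 0.786.
μ = 5.017 − (0)·0.786 = 5.017.
E[T] = exp(μ + σ²/2) = exp(5.017 + 0.3087) = 206 m³/s.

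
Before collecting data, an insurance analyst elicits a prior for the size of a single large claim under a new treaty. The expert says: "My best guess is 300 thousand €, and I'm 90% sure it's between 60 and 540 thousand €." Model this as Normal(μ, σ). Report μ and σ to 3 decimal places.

A symmetric 90% interval runs μ ± z·σ with z = 1.645.
Half-width = 240, so σ = 240/1.645 = 145.910.
μ is the stated best guess, 300.000.

μ = 300.000, σ = 145.910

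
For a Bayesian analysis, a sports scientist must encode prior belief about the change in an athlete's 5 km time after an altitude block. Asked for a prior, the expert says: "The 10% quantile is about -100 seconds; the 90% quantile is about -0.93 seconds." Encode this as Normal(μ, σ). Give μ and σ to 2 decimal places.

μ = -50.47, σ = 38.65

For Normal(μ,σ), the p-quantile is μ + z_p·σ. Here z_{0.1} = -1.282, z_{0.9} = 1.282.
So -100 = μ − 1.282σ and -0.93 = μ + 1.282σ.
Subtracting: σ = (-0.93 − -100)/(1.282 − (-1.282)) = 38.65.
Then μ = -100 − (-1.282)·38.65 = -50.47.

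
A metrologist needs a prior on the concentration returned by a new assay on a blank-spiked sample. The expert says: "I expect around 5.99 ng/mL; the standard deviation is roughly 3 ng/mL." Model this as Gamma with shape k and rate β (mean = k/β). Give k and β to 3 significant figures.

For Gamma(k, rate β): mean = k/β, variance = k/β², so CV = 1/√k.
CV = SD/mean = 3/5.99 = 0.5008, hence k = 1/CV² = 3.99.
Then β = k/mean = 3.99/5.99 = 0.666.

k ≈ 3.99, β ≈ 0.666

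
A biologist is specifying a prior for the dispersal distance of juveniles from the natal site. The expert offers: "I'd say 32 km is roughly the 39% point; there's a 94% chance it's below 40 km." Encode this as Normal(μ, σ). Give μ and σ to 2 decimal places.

For Normal(μ,σ), the p-quantile is μ + z_p·σ. Here z_{0.39} = -0.2793, z_{0.94} = 1.555.
So 32 = μ − 0.2793σ and 40 = μ + 1.555σ.
Subtracting: σ = (40 − 32)/(1.555 − (-0.2793)) = 4.36.
Then μ = 32 − (-0.2793)·4.36 = 33.22.

μ = 33.22, σ = 4.36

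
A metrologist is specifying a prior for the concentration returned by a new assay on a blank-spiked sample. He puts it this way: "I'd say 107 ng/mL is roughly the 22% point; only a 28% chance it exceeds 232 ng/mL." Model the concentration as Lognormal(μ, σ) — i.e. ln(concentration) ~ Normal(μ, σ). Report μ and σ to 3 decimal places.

μ ≈ 5.114, σ ≈ 0.571

If T ~ Lognormal(μ,σ) then ln T ~ Normal(μ,σ), so the p-quantile of ln T is μ + z_p·σ.
ln(107) = 4.673 and ln(232) = 5.447; z_{0.22} = -0.7722, z_{0.72} = 0.5828.
σ = (5.447 − 4.673)/(0.5828 − (-0.7722)) = 0.571.
μ = 4.673 − (-0.7722)·0.571 = 5.114.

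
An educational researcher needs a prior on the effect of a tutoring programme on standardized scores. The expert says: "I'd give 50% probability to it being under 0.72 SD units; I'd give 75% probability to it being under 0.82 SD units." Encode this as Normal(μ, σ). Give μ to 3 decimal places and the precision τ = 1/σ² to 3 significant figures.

The p-quantile of Normal(μ,σ) is μ + z_p·σ, with z_{0.5} = 0 and z_{0.75} = 0.6745.
Eliminate σ: μ = (z₂·x₁ − z₁·x₂)/(z₂ − z₁) = (0.6745·0.72 − (0)·0.82)/0.6745 = 0.720.
Then σ = (x₂ − x₁)/(z₂ − z₁) = (0.82 − 0.72)/0.6745 = 0.148.
Precision τ = 1/σ² = 1/0.1483² = 45.5.

μ = 0.720, τ = 45.5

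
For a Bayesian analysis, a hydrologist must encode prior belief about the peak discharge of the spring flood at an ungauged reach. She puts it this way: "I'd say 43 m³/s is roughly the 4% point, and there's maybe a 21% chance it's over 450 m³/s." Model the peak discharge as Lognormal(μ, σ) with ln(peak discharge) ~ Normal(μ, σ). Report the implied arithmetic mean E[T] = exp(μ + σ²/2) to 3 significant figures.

If T ~ Lognormal(μ,σ) then ln T ~ Normal(μ,σ), so the p-quantile of ln T is μ + z_p·σ.
ln(43) = 3.761 and ln(450) = 6.109; z_{0.04} = -1.751, z_{0.79} = 0.8064.
σ = (6.109 − 3.761)/(0.8064 − (-1.751)) = 0.918.
μ = 3.761 − (-1.751)·0.918 = 5.369.
E[T] = exp(μ + σ²/2) = exp(5.369 + 0.4216) = 327 m³/s.

E[T] ≈ 327 m³/s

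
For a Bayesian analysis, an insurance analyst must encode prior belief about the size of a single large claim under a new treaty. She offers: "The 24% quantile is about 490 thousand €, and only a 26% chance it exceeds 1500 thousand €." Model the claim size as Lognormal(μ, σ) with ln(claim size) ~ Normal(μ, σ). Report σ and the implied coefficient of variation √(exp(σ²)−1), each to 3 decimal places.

If T ~ Lognormal(μ,σ) then ln T ~ Normal(μ,σ), so the p-quantile of ln T is μ + z_p·σ.
ln(490) = 6.194 and ln(1500) = 7.313; z_{0.24} = -0.7063, z_{0.74} = 0.6433.
σ = (7.313 − 6.194)/(0.6433 − (-0.7063)) = 0.829.
μ = 6.194 − (-0.7063)·0.829 = 6.780.
CV = √(exp(σ²)−1) = √(exp(0.6872)−1) = 0.994.

σ ≈ 0.829, CV ≈ 0.994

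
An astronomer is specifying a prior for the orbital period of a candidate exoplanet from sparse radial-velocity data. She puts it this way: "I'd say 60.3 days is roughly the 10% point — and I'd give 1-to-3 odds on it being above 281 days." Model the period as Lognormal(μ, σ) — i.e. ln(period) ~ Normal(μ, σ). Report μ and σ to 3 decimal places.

If T ~ Lognormal(μ,σ) then ln T ~ Normal(μ,σ), so the p-quantile of ln T is μ + z_p·σ.
ln(60.3) = 4.099 and ln(281) = 5.638; z_{0.1} = -1.282, z_{0.75} = 0.6745.
σ = (5.638 − 4.099)/(0.6745 − (-1.282)) = 0.787.
μ = 4.099 − (-1.282)·0.787 = 5.108.

μ ≈ 5.108, σ ≈ 0.787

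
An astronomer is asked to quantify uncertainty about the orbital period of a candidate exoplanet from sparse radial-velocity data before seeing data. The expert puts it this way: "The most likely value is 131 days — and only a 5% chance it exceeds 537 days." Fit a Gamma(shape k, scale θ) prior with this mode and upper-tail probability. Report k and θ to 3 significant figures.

k ≈ 2.26, θ ≈ 104

Gamma(k,θ) with k>1 has mode (k−1)θ, so θ = 131/(k−1).
Need P(X < 537) = 0.95 with θ tied to k this way. Start at k = 2, θ = 131: P(X<537) ≈ 0.915.
Too low — raise k to concentrate. Iterating converges to k ≈ 2.26.
Then θ = 131/(2.26−1) ≈ 104.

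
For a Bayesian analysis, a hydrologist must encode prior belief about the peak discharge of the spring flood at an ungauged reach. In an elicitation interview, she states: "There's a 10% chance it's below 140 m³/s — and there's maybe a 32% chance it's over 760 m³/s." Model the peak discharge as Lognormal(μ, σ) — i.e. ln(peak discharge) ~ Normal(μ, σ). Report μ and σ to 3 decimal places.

If T ~ Lognormal(μ,σ) then ln T ~ Normal(μ,σ), so the p-quantile of ln T is μ + z_p·σ.
ln(140) = 4.942 and ln(760) = 6.633; z_{0.1} = -1.282, z_{0.68} = 0.4677.
σ = (6.633 − 4.942)/(0.4677 − (-1.282)) = 0.967.
μ = 4.942 − (-1.282)·0.967 = 6.181.

μ ≈ 6.181, σ ≈ 0.967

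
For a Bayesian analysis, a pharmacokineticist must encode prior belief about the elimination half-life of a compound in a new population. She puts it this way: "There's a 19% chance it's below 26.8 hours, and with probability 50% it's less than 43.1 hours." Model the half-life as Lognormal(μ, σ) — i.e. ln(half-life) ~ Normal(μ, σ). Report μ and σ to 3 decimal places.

If T ~ Lognormal(μ,σ) then ln T ~ Normal(μ,σ), so the p-quantile of ln T is μ + z_p·σ.
ln(26.8) = 3.288 and ln(43.1) = 3.764; z_{0.19} = -0.8779, z_{0.5} = 0.
σ = (3.764 − 3.288)/(0 − (-0.8779)) = 0.541.
μ = 3.288 − (-0.8779)·0.541 = 3.764.

μ ≈ 3.764, σ ≈ 0.541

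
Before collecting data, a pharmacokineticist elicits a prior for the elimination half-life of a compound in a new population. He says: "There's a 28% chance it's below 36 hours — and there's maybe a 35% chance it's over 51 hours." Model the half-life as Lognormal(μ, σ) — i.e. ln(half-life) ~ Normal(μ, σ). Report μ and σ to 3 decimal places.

μ ≈ 3.793, σ ≈ 0.360

If T ~ Lognormal(μ,σ) then ln T ~ Normal(μ,σ), so the p-quantile of ln T is μ + z_p·σ.
ln(36) = 3.584 and ln(51) = 3.932; z_{0.28} = -0.5828, z_{0.65} = 0.3853.
σ = (3.932 − 3.584)/(0.3853 − (-0.5828)) = 0.360.
μ = 3.584 − (-0.5828)·0.360 = 3.793.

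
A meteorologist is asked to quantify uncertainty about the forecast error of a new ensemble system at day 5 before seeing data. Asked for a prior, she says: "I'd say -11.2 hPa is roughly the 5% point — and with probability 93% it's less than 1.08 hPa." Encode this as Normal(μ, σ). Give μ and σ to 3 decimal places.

The p-quantile of Normal(μ,σ) is μ + z_p·σ, with z_{0.05} = -1.645 and z_{0.93} = 1.476.
Eliminate σ: μ = (z₂·x₁ − z₁·x₂)/(z₂ − z₁) = (1.476·-11.2 − (-1.645)·1.08)/3.121 = -4.727.
Then σ = (x₂ − x₁)/(z₂ − z₁) = (1.08 − -11.2)/3.121 = 3.935.

μ = -4.727, σ = 3.935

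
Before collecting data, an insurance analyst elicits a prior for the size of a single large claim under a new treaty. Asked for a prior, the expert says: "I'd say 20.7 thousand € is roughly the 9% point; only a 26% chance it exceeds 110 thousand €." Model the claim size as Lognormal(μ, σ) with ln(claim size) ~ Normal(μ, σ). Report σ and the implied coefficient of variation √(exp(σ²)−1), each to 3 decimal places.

If T ~ Lognormal(μ,σ) then ln T ~ Normal(μ,σ), so the p-quantile of ln T is μ + z_p·σ.
ln(20.7) = 3.03 and ln(110) = 4.7; z_{0.09} = -1.341, z_{0.74} = 0.6433.
σ = (4.7 − 3.03)/(0.6433 − (-1.341)) = 0.842.
μ = 3.03 − (-1.341)·0.842 = 4.159.
CV = √(exp(σ²)−1) = √(exp(0.7087)−1) = 1.016.

σ ≈ 0.842, CV ≈ 1.016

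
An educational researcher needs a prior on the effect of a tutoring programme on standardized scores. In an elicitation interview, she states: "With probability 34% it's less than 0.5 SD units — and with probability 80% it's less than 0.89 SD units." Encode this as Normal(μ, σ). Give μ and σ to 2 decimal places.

μ = 0.63, σ = 0.31

For Normal(μ,σ), the p-quantile is μ + z_p·σ. Here z_{0.34} = -0.4125, z_{0.8} = 0.8416.
So 0.5 = μ − 0.4125σ and 0.89 = μ + 0.8416σ.
Subtracting: σ = (0.89 − 0.5)/(0.8416 − (-0.4125)) = 0.31.
Then μ = 0.5 − (-0.4125)·0.31 = 0.63.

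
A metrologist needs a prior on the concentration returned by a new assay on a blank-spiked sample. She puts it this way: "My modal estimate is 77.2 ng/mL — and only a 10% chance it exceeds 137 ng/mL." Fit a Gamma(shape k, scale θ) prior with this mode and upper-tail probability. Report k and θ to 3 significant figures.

Gamma(k,θ) with k>1 has mode (k−1)θ, so θ = 77.2/(k−1).
Need P(X < 137) = 0.9 with θ tied to k this way. Start at k = 2, θ = 77.2: P(X<137) ≈ 0.530.
Too low — raise k to concentrate. Iterating converges to k ≈ 6.78.
Then θ = 77.2/(6.78−1) ≈ 13.4.

k ≈ 6.78, θ ≈ 13.4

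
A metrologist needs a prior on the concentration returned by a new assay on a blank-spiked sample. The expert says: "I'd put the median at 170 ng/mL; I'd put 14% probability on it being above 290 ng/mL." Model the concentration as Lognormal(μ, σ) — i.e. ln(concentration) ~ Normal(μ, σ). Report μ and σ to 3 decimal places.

μ ≈ 5.136, σ ≈ 0.494

If T ~ Lognormal(μ,σ) then ln T ~ Normal(μ,σ), so the p-quantile of ln T is μ + z_p·σ.
ln(170) = 5.136 and ln(290) = 5.67; z_{0.5} = 0, z_{0.86} = 1.08.
σ = (5.67 − 5.136)/(1.08 − (0)) = 0.494.
μ = 5.136 − (0)·0.494 = 5.136.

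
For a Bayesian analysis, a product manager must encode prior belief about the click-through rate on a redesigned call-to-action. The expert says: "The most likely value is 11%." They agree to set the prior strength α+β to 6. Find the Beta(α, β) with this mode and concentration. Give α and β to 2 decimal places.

α = 1.44, β = 4.56

For α,β > 1 the Beta mode is (α−1)/(α+β−2). With α+β = 6, the mode is (α−1)/4.
Set (α−1)/4 = 0.11 → α = 1 + 0.11·4 = 1.44.
β = 6 − α = 4.56.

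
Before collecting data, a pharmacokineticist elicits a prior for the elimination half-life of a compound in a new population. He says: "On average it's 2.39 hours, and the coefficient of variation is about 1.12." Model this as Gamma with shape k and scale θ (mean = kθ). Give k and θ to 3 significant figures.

For Gamma(k, scale θ): mean = kθ, variance = kθ², so CV = 1/√k.
CV = 1.12, hence k = 1/CV² = 0.797.
Then θ = mean/k = 2.39/0.797 = 3.

k ≈ 0.797, θ ≈ 3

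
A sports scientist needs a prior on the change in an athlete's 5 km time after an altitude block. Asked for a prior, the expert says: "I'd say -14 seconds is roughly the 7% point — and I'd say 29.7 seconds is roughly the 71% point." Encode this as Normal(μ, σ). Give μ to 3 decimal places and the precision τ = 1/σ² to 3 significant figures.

μ = 17.782, τ = 0.00216

For Normal(μ,σ), the p-quantile is μ + z_p·σ. Here z_{0.07} = -1.476, z_{0.71} = 0.5534.
So -14 = μ − 1.476σ and 29.7 = μ + 0.5534σ.
Subtracting: σ = (29.7 − -14)/(0.5534 − (-1.476)) = 21.536.
Then μ = -14 − (-1.476)·21.536 = 17.782.
Precision τ = 1/σ² = 1/21.54² = 0.00216.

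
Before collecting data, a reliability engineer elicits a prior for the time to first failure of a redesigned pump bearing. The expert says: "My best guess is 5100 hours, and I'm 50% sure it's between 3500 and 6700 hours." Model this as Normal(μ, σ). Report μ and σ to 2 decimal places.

μ = 5100.00, σ = 2372.16

A symmetric 50% interval runs μ ± z·σ with z = 0.6745.
Half-width = 1600, so σ = 1600/0.6745 = 2372.16.
μ is the stated best guess, 5100.00.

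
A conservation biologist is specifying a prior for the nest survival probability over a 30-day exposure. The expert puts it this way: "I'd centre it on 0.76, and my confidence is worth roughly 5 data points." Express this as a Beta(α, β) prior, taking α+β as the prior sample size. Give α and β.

α = 3.8, β = 1.2

Under the effective-sample-size interpretation, Beta(α, β) has prior mean α/(α+β) and prior sample size α+β.
So α+β = 5 and α/(α+β) = 0.76, giving α = 0.76·5 = 3.8 and β = 5 − 3.8 = 1.2.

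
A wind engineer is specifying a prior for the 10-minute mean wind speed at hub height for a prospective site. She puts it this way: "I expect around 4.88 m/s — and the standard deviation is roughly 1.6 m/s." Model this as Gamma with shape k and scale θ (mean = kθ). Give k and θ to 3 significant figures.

For Gamma(k, scale θ): mean = kθ, variance = kθ², so CV = 1/√k.
CV = SD/mean = 1.6/4.88 = 0.3279, hence k = 1/CV² = 9.3.
Then θ = mean/k = 4.88/9.3 = 0.525.

k ≈ 9.3, θ ≈ 0.525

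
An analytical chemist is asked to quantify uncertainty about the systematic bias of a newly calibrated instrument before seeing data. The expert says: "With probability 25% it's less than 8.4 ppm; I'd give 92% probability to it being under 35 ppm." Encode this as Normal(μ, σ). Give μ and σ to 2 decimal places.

For Normal(μ,σ), the p-quantile is μ + z_p·σ. Here z_{0.25} = -0.6745, z_{0.92} = 1.405.
So 8.4 = μ − 0.6745σ and 35 = μ + 1.405σ.
Subtracting: σ = (35 − 8.4)/(1.405 − (-0.6745)) = 12.79.
Then μ = 8.4 − (-0.6745)·12.79 = 17.03.

μ = 17.03, σ = 12.79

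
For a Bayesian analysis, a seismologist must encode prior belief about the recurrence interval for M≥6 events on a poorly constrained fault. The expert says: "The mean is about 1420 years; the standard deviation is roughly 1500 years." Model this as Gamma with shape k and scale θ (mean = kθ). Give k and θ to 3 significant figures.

k ≈ 0.896, θ ≈ 1580

For Gamma(k, scale θ): mean = kθ, variance = kθ², so CV = 1/√k.
CV = SD/mean = 1500/1420 = 1.056, hence k = 1/CV² = 0.896.
Then θ = mean/k = 1420/0.896 = 1580.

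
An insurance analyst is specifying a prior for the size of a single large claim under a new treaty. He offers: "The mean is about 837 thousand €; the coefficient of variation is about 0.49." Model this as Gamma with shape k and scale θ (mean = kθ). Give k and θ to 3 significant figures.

For Gamma(k, scale θ): mean = kθ, variance = kθ², so CV = 1/√k.
CV = 0.49, hence k = 1/CV² = 4.16.
Then θ = mean/k = 837/4.16 = 201.

k ≈ 4.16, θ ≈ 201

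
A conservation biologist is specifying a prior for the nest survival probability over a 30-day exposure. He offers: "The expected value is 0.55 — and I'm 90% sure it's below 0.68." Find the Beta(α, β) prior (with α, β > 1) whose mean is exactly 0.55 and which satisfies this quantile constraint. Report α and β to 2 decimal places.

With mean 0.55 fixed, write α = 0.55s, β = 0.45s where s = α+β.
Need P(θ < 0.68) = 0.9 under Beta(0.55s, 0.45s). Normal approximation: (q−m)/√(m(1−m)/s) ≈ z_{0.9} = 1.28, so s ≈ 0.55·0.45·(1.28)²/(0.68−0.55)² = 24.1.
At s = 24.1: P(θ<0.68) ≈ 0.903. Adjusting to match 0.9 gives s ≈ 23.34.
So α = 0.55·23.34 ≈ 12.84, β = 0.45·23.34 ≈ 10.50.

α ≈ 12.84, β ≈ 10.50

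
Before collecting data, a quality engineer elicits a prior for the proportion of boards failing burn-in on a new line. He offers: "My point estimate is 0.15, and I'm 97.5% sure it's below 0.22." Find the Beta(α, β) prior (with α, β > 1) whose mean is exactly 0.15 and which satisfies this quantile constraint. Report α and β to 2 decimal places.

With mean 0.15 fixed, write α = 0.15s, β = 0.85s where s = α+β.
Need P(θ < 0.22) = 0.975 under Beta(0.15s, 0.85s). Normal approximation: (q−m)/√(m(1−m)/s) ≈ z_{0.975} = 1.96, so s ≈ 0.15·0.85·(1.96)²/(0.22−0.15)² = 100.0.
At s = 100.0: P(θ<0.22) ≈ 0.966. Adjusting to match 0.975 gives s ≈ 116.32.
So α = 0.15·116.32 ≈ 17.45, β = 0.85·116.32 ≈ 98.87.

α ≈ 17.45, β ≈ 98.87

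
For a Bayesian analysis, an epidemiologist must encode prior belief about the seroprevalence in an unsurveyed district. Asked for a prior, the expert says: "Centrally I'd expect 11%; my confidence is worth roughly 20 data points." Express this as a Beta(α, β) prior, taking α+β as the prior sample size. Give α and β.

α = 2.2, β = 17.8

Under the effective-sample-size interpretation, Beta(α, β) has prior mean α/(α+β) and prior sample size α+β.
So α+β = 20 and α/(α+β) = 0.11, giving α = 0.11·20 = 2.2 and β = 20 − 2.2 = 17.8.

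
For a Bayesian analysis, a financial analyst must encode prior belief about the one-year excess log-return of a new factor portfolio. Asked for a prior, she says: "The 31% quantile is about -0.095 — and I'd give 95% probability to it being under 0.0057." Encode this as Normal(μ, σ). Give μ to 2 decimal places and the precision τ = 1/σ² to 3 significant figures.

The p-quantile of Normal(μ,σ) is μ + z_p·σ, with z_{0.31} = -0.4959 and z_{0.95} = 1.645.
Eliminate σ: μ = (z₂·x₁ − z₁·x₂)/(z₂ − z₁) = (1.645·-0.095 − (-0.4959)·0.0057)/2.141 = -0.07.
Then σ = (x₂ − x₁)/(z₂ − z₁) = (0.0057 − -0.095)/2.141 = 0.05.
Precision τ = 1/σ² = 1/0.04704² = 452.

μ = -0.07, τ = 452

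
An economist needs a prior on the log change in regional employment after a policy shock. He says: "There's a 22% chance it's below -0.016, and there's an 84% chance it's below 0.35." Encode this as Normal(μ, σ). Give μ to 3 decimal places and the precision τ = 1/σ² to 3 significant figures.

For Normal(μ,σ), the p-quantile is μ + z_p·σ. Here z_{0.22} = -0.7722, z_{0.84} = 0.9945.
So -0.016 = μ − 0.7722σ and 0.35 = μ + 0.9945σ.
Subtracting: σ = (0.35 − -0.016)/(0.9945 − (-0.7722)) = 0.207.
Then μ = -0.016 − (-0.7722)·0.207 = 0.144.
Precision τ = 1/σ² = 1/0.2072² = 23.3.

μ = 0.144, τ = 23.3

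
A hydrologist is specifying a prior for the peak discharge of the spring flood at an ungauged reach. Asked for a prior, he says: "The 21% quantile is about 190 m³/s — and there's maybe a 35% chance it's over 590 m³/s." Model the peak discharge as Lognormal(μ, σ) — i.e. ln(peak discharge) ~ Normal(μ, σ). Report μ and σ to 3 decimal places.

μ ≈ 6.014, σ ≈ 0.951

If T ~ Lognormal(μ,σ) then ln T ~ Normal(μ,σ), so the p-quantile of ln T is μ + z_p·σ.
ln(190) = 5.247 and ln(590) = 6.38; z_{0.21} = -0.8064, z_{0.65} = 0.3853.
σ = (6.38 − 5.247)/(0.3853 − (-0.8064)) = 0.951.
μ = 5.247 − (-0.8064)·0.951 = 6.014.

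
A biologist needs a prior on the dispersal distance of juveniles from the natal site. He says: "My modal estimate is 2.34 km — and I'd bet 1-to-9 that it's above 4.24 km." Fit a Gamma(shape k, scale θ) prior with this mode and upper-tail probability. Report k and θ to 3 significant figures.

k ≈ 6.39, θ ≈ 0.434

Gamma(k,θ) with k>1 has mode (k−1)θ, so θ = 2.34/(k−1).
Need P(X < 4.24) = 0.9 with θ tied to k this way. Start at k = 2, θ = 2.34: P(X<4.24) ≈ 0.541.
Too low — raise k to concentrate. Iterating converges to k ≈ 6.39.
Then θ = 2.34/(6.39−1) ≈ 0.434.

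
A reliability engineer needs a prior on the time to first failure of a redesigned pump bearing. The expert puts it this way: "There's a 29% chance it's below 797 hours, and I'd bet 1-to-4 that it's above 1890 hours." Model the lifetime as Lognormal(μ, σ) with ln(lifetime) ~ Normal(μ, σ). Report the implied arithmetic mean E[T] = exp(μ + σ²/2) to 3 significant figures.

If T ~ Lognormal(μ,σ) then ln T ~ Normal(μ,σ), so the p-quantile of ln T is μ + z_p·σ.
ln(797) = 6.681 and ln(1890) = 7.544; z_{0.29} = -0.5534, z_{0.8} = 0.8416.
σ = (7.544 − 6.681)/(0.8416 − (-0.5534)) = 0.619.
μ = 6.681 − (-0.5534)·0.619 = 7.023.
E[T] = exp(μ + σ²/2) = exp(7.023 + 0.1916) = 1360 hours.

E[T] ≈ 1360 hours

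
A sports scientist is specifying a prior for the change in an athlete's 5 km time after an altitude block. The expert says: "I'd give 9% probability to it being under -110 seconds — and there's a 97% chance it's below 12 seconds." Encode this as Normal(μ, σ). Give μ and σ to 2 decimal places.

μ = -59.23, σ = 37.87

The p-quantile of Normal(μ,σ) is μ + z_p·σ, with z_{0.09} = -1.341 and z_{0.97} = 1.881.
Eliminate σ: μ = (z₂·x₁ − z₁·x₂)/(z₂ − z₁) = (1.881·-110 − (-1.341)·12)/3.222 = -59.23.
Then σ = (x₂ − x₁)/(z₂ − z₁) = (12 − -110)/3.222 = 37.87.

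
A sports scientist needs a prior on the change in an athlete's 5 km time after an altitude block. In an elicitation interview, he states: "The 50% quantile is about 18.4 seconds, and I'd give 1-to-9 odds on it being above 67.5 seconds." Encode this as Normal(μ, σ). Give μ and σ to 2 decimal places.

For Normal(μ,σ), the p-quantile is μ + z_p·σ. Here z_{0.5} = 0, z_{0.9} = 1.282.
So 18.4 = μ + 0σ and 67.5 = μ + 1.282σ.
Subtracting: σ = (67.5 − 18.4)/(1.282 − (0)) = 38.31.
Then μ = 18.4 − (0)·38.31 = 18.40.

μ = 18.40, σ = 38.31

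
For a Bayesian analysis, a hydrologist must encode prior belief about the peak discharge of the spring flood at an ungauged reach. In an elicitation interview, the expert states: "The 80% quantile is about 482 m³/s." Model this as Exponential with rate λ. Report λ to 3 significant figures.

λ ≈ 0.00334

P(T < 482.0) = 1 − e^(−λ·482.0) = 0.8, so λ = −ln(1−0.8)/482.0 = −ln(0.2)/482.0 = 0.00334.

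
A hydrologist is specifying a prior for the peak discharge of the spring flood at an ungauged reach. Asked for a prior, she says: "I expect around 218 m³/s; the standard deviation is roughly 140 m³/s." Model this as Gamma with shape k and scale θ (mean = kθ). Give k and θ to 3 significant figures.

For Gamma(k, scale θ): mean = kθ, variance = kθ², so CV = 1/√k.
CV = SD/mean = 140/218 = 0.6422, hence k = 1/CV² = 2.42.
Then θ = mean/k = 218/2.42 = 89.9.

k ≈ 2.42, θ ≈ 89.9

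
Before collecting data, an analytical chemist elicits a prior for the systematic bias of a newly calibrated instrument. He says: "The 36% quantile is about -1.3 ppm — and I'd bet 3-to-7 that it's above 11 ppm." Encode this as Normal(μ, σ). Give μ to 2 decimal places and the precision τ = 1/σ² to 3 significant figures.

μ = 3.69, τ = 0.00515

For Normal(μ,σ), the p-quantile is μ + z_p·σ. Here z_{0.36} = -0.3585, z_{0.7} = 0.5244.
So -1.3 = μ − 0.3585σ and 11 = μ + 0.5244σ.
Subtracting: σ = (11 − -1.3)/(0.5244 − (-0.3585)) = 13.93.
Then μ = -1.3 − (-0.3585)·13.93 = 3.69.
Precision τ = 1/σ² = 1/13.93² = 0.00515.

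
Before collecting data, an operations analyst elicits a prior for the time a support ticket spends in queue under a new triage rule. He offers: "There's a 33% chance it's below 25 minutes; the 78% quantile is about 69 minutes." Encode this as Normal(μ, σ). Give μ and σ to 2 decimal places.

μ = 40.97, σ = 36.30

For Normal(μ,σ), the p-quantile is μ + z_p·σ. Here z_{0.33} = -0.4399, z_{0.78} = 0.7722.
So 25 = μ − 0.4399σ and 69 = μ + 0.7722σ.
Subtracting: σ = (69 − 25)/(0.7722 − (-0.4399)) = 36.30.
Then μ = 25 − (-0.4399)·36.30 = 40.97.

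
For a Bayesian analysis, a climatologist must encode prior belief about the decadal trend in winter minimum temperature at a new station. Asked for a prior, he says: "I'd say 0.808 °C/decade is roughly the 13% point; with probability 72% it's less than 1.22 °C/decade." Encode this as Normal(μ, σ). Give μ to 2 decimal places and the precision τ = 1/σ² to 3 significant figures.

For Normal(μ,σ), the p-quantile is μ + z_p·σ. Here z_{0.13} = -1.126, z_{0.72} = 0.5828.
So 0.808 = μ − 1.126σ and 1.22 = μ + 0.5828σ.
Subtracting: σ = (1.22 − 0.808)/(0.5828 − (-1.126)) = 0.24.
Then μ = 0.808 − (-1.126)·0.24 = 1.08.
Precision τ = 1/σ² = 1/0.241² = 17.2.

μ = 1.08, τ = 17.2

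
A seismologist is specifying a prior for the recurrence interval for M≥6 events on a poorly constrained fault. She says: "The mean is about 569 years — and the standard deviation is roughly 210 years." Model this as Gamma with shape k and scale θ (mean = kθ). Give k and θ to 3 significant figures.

k ≈ 7.34, θ ≈ 77.5

For Gamma(k, scale θ): mean = kθ, variance = kθ², so CV = 1/√k.
CV = SD/mean = 210/569 = 0.3691, hence k = 1/CV² = 7.34.
Then θ = mean/k = 569/7.34 = 77.5.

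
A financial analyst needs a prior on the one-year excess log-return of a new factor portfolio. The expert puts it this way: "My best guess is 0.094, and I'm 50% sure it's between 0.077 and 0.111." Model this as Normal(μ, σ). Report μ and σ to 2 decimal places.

μ = 0.09, σ = 0.03

A symmetric 50% interval runs μ ± z·σ with z = 0.6745.
Half-width = 0.017, so σ = 0.017/0.6745 = 0.03.
μ is the stated best guess, 0.09.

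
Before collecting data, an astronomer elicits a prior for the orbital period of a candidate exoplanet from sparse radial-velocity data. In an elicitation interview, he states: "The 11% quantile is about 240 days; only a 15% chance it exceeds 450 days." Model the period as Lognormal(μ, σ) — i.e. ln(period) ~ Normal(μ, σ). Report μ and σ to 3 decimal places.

μ ≈ 5.821, σ ≈ 0.278

If T ~ Lognormal(μ,σ) then ln T ~ Normal(μ,σ), so the p-quantile of ln T is μ + z_p·σ.
ln(240) = 5.481 and ln(450) = 6.109; z_{0.11} = -1.227, z_{0.85} = 1.036.
σ = (6.109 − 5.481)/(1.036 − (-1.227)) = 0.278.
μ = 5.481 − (-1.227)·0.278 = 5.821.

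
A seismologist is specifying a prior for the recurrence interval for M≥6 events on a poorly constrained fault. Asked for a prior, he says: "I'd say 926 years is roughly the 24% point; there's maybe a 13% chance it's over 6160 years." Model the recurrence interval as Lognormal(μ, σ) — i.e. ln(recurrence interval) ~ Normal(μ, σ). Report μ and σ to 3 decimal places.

μ ≈ 7.561, σ ≈ 1.034

If T ~ Lognormal(μ,σ) then ln T ~ Normal(μ,σ), so the p-quantile of ln T is μ + z_p·σ.
ln(926) = 6.831 and ln(6160) = 8.726; z_{0.24} = -0.7063, z_{0.87} = 1.126.
σ = (8.726 − 6.831)/(1.126 − (-0.7063)) = 1.034.
μ = 6.831 − (-0.7063)·1.034 = 7.561.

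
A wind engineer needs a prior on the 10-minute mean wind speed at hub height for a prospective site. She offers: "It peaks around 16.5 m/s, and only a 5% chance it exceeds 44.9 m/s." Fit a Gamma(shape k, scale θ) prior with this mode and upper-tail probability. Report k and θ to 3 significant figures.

k ≈ 3.68, θ ≈ 6.15

Gamma(k,θ) with k>1 has mode (k−1)θ, so θ = 16.5/(k−1).
Need P(X < 44.9) = 0.95 with θ tied to k this way. Start at k = 2, θ = 16.5: P(X<44.9) ≈ 0.755.
Too low — raise k to concentrate. Iterating converges to k ≈ 3.68.
Then θ = 16.5/(3.68−1) ≈ 6.15.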